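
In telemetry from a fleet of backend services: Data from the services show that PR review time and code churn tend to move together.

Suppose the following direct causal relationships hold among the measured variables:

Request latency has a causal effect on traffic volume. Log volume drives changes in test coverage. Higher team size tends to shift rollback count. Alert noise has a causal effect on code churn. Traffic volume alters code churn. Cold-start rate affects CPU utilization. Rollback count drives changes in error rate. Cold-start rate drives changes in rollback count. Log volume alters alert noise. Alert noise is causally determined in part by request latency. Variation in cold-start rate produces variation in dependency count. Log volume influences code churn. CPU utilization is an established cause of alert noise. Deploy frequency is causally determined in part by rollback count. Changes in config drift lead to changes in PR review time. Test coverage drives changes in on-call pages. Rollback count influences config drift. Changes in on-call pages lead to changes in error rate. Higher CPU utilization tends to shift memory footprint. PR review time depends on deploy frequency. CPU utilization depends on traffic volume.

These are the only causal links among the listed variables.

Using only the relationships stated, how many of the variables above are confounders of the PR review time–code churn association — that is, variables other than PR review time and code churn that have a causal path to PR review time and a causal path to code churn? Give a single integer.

1

The common causes are: cold-start rate (to PR review time via cold-start rate → rollback count → config drift → PR review time; to code churn via cold-start rate → CPU utilization → alert noise → code churn).
Every other variable lacks a causal path to at least one of PR review time and code churn.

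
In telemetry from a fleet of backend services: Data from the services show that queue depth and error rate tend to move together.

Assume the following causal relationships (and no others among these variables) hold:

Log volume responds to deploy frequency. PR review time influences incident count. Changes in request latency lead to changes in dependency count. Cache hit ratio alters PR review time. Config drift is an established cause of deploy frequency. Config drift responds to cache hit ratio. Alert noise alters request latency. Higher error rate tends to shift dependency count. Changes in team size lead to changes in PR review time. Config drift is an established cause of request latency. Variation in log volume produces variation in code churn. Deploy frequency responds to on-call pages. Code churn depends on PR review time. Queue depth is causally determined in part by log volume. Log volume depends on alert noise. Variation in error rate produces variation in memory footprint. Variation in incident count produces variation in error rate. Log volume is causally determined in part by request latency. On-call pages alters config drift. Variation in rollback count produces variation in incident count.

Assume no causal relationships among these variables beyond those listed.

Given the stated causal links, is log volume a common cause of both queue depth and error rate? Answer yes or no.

Log volume has no stated causal path to error rate. A confounder must cause both variables, so log volume does not qualify.

no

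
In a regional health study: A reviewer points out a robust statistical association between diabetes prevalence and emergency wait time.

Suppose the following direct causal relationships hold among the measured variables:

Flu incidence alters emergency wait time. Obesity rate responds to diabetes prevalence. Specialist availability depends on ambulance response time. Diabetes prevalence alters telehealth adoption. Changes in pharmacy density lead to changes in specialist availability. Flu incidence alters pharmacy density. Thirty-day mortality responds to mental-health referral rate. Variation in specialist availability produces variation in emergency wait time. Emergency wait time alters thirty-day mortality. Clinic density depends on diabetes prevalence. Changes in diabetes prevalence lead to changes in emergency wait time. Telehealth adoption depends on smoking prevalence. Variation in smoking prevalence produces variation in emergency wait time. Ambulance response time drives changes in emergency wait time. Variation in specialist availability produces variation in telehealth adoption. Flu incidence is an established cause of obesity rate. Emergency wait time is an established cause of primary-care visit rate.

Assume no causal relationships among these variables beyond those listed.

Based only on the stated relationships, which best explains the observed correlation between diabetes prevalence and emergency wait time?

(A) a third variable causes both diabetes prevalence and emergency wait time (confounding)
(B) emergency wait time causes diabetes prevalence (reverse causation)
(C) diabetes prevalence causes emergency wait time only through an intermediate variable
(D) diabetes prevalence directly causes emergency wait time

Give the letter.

There is a stated direct causal link diabetes prevalence → emergency wait time, and no variable causes both diabetes prevalence and emergency wait time, so the correlation reflects direct causation.

D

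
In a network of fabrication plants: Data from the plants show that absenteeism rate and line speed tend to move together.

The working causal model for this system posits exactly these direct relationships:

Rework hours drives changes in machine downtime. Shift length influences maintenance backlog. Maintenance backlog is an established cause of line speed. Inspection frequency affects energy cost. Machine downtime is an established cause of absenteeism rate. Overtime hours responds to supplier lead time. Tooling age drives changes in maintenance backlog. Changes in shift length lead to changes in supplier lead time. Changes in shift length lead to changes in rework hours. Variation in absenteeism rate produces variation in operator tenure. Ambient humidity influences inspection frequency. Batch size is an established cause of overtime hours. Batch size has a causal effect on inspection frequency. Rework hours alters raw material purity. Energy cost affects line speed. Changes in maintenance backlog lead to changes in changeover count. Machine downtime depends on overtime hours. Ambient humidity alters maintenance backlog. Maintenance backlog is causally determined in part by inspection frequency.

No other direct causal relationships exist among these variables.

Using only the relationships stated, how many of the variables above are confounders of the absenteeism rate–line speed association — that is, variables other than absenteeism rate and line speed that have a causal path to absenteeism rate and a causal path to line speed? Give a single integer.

The common causes are: batch size (to absenteeism rate via batch size → overtime hours → machine downtime → absenteeism rate; to line speed via batch size → inspection frequency → energy cost → line speed); shift length (to absenteeism rate via shift length → rework hours → machine downtime → absenteeism rate; to line speed via shift length → maintenance backlog → line speed).
Every other variable lacks a causal path to at least one of absenteeism rate and line speed.

2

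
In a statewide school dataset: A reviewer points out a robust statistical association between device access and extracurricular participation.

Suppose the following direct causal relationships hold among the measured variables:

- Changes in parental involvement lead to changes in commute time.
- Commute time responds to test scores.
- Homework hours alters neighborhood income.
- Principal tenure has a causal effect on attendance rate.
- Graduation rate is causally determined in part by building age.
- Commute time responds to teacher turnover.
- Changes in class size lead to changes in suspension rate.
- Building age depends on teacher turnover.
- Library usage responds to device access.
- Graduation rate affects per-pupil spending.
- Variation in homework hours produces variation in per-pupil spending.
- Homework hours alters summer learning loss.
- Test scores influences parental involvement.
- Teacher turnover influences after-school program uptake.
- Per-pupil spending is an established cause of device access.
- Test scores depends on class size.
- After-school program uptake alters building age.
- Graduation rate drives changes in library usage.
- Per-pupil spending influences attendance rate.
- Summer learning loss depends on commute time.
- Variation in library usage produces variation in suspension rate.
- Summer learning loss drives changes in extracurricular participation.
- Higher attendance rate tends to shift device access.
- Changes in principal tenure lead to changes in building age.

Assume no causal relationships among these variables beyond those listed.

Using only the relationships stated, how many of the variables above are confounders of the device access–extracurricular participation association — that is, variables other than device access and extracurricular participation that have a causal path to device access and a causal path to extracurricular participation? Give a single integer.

The common causes are: homework hours (to device access via homework hours → per-pupil spending → device access; to extracurricular participation via homework hours → summer learning loss → extracurricular participation); teacher turnover (to device access via teacher turnover → building age → graduation rate → per-pupil spending → device access; to extracurricular participation via teacher turnover → commute time → summer learning loss → extracurricular participation).
Every other variable lacks a causal path to at least one of device access and extracurricular participation.

2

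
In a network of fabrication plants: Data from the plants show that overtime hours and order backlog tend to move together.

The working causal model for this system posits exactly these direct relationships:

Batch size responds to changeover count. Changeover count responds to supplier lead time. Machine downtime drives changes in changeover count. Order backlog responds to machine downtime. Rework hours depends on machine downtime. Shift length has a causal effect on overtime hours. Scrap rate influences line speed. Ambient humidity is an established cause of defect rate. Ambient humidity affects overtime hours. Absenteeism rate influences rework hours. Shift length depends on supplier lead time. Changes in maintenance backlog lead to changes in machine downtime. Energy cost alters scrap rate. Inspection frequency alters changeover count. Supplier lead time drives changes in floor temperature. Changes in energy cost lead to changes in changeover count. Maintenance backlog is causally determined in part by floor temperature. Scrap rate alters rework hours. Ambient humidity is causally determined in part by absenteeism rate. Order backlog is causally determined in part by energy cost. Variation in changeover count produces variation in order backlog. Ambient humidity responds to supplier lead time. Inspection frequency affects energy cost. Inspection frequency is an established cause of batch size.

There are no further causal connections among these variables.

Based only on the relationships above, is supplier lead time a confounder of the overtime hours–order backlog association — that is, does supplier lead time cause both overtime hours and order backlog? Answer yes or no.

yes

Supplier lead time has a causal path to overtime hours (supplier lead time → ambient humidity → overtime hours) and to order backlog (supplier lead time → changeover count → order backlog), so it is a common cause of both — a confounder.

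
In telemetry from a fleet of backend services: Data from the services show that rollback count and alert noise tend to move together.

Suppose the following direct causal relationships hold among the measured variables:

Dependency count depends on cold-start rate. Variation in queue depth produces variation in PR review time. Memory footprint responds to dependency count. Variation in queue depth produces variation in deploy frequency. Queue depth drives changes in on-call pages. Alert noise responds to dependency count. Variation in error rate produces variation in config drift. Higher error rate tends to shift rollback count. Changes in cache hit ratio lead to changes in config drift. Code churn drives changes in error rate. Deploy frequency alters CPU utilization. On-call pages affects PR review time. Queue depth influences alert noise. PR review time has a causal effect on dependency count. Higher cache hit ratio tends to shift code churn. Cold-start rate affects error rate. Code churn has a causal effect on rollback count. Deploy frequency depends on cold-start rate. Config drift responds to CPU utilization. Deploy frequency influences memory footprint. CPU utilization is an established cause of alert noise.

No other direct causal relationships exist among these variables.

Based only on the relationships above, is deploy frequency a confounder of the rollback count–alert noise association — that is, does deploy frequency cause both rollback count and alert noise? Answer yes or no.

Deploy frequency has no stated causal path to rollback count. A confounder must cause both variables, so deploy frequency does not qualify.

no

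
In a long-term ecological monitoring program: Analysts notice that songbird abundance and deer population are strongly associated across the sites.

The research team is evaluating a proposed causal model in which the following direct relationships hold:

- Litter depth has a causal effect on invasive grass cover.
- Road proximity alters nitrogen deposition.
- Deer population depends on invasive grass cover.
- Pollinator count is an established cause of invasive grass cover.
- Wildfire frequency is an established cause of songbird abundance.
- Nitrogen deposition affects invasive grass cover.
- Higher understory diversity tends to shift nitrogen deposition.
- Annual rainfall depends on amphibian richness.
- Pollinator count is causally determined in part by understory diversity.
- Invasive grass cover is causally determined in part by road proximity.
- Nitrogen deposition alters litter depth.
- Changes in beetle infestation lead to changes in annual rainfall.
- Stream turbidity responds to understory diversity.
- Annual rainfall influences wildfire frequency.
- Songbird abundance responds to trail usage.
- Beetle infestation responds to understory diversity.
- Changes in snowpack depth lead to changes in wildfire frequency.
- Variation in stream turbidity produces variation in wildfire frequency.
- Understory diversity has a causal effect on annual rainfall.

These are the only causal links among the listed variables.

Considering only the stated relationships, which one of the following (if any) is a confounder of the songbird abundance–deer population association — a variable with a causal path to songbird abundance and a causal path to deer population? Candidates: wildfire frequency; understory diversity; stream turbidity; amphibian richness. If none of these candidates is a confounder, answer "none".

Understory diversity causes songbird abundance (understory diversity → stream turbidity → wildfire frequency → songbird abundance) and also causes deer population (understory diversity → nitrogen deposition → invasive grass cover → deer population); it is a common cause of both.
Each of the other candidates lacks a causal path to at least one of songbird abundance and deer population, so they do not confound the relationship.

understory diversity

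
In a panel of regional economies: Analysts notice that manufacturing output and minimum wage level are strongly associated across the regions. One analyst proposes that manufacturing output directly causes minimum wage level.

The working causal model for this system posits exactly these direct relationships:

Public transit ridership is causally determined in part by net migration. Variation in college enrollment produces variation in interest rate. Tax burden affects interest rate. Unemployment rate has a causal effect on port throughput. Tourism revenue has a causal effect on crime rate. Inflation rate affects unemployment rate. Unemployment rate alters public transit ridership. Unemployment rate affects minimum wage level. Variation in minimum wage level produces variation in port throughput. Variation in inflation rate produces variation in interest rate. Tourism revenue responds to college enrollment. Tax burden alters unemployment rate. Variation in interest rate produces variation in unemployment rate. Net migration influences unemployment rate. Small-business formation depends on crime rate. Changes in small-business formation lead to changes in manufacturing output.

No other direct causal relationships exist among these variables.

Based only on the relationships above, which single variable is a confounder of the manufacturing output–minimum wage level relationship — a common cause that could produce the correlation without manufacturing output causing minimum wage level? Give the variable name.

College enrollment has a causal path to manufacturing output (college enrollment → tourism revenue → crime rate → small-business formation → manufacturing output) and a separate causal path to minimum wage level (college enrollment → interest rate → unemployment rate → minimum wage level), so it is a common cause of both.
No stated relationship gives manufacturing output a causal route to minimum wage level, so the correlation is explained by the shared upstream cause rather than a direct effect.

college enrollment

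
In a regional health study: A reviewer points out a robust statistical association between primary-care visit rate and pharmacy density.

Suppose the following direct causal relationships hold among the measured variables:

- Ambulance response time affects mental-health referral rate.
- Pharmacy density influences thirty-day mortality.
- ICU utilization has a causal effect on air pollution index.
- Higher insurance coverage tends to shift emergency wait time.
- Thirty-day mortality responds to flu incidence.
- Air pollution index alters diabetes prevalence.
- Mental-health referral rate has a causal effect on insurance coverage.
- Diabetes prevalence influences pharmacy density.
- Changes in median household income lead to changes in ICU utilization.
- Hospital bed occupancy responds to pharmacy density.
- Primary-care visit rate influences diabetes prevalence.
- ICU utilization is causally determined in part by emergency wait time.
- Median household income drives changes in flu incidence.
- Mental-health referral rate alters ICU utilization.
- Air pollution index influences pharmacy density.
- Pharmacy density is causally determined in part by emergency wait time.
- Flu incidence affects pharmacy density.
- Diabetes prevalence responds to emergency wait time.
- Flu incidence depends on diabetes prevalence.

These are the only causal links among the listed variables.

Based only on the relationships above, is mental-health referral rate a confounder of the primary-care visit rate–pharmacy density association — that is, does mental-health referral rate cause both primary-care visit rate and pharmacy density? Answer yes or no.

no

Mental-health referral rate has no stated causal path to primary-care visit rate. A confounder must cause both variables, so mental-health referral rate does not qualify.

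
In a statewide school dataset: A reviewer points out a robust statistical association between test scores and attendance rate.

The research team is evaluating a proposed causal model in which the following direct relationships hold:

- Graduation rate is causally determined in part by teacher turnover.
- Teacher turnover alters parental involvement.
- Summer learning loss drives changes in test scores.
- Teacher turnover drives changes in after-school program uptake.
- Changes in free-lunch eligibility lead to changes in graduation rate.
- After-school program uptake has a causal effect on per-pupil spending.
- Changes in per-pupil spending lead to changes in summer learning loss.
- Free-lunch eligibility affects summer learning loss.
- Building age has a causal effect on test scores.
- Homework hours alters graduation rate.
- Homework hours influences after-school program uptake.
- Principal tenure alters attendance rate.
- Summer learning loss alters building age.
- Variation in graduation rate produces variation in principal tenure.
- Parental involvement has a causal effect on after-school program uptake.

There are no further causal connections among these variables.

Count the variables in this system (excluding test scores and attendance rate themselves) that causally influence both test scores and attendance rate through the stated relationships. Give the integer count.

The common causes are: free-lunch eligibility (to test scores via free-lunch eligibility → summer learning loss → test scores; to attendance rate via free-lunch eligibility → graduation rate → principal tenure → attendance rate); homework hours (to test scores via homework hours → after-school program uptake → per-pupil spending → summer learning loss → test scores; to attendance rate via homework hours → graduation rate → principal tenure → attendance rate); teacher turnover (to test scores via teacher turnover → after-school program uptake → per-pupil spending → summer learning loss → test scores; to attendance rate via teacher turnover → graduation rate → principal tenure → attendance rate).
Every other variable lacks a causal path to at least one of test scores and attendance rate.

3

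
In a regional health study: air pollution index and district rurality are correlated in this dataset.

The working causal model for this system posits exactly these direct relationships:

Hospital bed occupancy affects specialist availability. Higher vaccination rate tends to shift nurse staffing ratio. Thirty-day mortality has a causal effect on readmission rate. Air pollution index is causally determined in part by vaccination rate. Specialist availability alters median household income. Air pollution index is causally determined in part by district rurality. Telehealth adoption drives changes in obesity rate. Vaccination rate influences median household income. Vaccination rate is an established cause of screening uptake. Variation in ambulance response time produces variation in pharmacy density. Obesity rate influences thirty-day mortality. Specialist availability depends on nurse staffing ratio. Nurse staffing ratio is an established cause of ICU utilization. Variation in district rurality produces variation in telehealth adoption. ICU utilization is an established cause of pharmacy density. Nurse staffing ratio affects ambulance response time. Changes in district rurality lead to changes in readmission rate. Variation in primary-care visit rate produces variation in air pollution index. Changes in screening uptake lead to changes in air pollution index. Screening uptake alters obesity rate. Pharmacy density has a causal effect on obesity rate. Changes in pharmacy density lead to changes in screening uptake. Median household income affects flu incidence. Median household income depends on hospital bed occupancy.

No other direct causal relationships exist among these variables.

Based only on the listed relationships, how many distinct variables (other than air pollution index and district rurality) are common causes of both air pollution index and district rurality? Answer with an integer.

No listed variable has a causal path to both air pollution index and district rurality, so there are no common causes.

0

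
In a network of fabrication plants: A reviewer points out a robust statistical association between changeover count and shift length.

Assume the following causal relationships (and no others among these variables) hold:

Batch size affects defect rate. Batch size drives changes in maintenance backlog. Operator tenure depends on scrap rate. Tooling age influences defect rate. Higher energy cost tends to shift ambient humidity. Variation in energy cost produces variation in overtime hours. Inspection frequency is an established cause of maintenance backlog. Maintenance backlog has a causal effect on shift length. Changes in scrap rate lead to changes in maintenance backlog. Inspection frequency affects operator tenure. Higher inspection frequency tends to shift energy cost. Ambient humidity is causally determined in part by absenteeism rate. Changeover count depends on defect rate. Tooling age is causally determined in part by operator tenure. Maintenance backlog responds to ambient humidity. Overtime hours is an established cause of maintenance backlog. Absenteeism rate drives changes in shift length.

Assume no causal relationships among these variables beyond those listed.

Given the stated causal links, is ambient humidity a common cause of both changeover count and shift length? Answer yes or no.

Ambient humidity has no stated causal path to changeover count. A confounder must cause both variables, so ambient humidity does not qualify.

no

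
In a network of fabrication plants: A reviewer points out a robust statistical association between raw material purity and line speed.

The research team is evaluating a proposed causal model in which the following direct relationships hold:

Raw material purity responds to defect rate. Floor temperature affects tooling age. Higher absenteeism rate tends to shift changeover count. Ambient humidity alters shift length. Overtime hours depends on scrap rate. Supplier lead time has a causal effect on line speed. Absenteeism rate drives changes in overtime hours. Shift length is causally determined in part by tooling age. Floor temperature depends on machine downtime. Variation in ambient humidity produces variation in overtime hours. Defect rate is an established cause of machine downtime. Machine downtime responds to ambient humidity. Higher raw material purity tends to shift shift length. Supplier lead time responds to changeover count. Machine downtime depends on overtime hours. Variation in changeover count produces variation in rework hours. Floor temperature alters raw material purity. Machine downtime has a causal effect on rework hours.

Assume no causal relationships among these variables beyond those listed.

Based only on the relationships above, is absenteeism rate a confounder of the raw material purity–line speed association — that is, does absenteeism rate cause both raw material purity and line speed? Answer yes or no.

Absenteeism rate has a causal path to raw material purity (absenteeism rate → overtime hours → machine downtime → floor temperature → raw material purity) and to line speed (absenteeism rate → changeover count → supplier lead time → line speed), so it is a common cause of both — a confounder.

yes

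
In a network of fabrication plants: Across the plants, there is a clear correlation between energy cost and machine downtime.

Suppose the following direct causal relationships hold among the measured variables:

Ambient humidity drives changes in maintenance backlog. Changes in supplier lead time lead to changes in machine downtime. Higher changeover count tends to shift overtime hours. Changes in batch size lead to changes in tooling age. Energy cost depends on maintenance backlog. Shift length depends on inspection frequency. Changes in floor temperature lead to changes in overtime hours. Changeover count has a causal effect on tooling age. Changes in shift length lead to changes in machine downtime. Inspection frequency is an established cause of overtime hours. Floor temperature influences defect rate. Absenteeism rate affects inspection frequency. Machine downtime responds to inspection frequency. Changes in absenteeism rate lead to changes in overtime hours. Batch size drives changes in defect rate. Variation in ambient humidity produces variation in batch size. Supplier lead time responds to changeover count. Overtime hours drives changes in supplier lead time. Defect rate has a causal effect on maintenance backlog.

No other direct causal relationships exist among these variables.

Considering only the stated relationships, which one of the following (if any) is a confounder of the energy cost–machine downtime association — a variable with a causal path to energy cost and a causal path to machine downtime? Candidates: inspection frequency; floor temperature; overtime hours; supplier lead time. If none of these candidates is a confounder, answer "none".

Floor temperature causes energy cost (floor temperature → defect rate → maintenance backlog → energy cost) and also causes machine downtime (floor temperature → overtime hours → supplier lead time → machine downtime); it is a common cause of both.
Each of the other candidates lacks a causal path to at least one of energy cost and machine downtime, so they do not confound the relationship.

floor temperature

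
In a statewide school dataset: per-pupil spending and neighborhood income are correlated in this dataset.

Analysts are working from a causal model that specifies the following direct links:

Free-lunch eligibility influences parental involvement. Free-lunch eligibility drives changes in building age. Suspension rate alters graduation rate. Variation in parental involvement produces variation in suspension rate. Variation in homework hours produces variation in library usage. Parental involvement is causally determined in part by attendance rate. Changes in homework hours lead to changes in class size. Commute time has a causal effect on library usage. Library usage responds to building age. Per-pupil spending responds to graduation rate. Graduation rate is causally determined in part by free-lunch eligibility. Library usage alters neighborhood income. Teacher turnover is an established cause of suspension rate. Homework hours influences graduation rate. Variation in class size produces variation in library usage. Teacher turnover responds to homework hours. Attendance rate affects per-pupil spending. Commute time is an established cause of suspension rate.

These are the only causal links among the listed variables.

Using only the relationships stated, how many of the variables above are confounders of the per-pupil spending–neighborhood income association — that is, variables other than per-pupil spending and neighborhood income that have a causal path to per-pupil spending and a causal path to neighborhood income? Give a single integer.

The common causes are: commute time (to per-pupil spending via commute time → suspension rate → graduation rate → per-pupil spending; to neighborhood income via commute time → library usage → neighborhood income); free-lunch eligibility (to per-pupil spending via free-lunch eligibility → graduation rate → per-pupil spending; to neighborhood income via free-lunch eligibility → building age → library usage → neighborhood income); homework hours (to per-pupil spending via homework hours → graduation rate → per-pupil spending; to neighborhood income via homework hours → library usage → neighborhood income).
Every other variable lacks a causal path to at least one of per-pupil spending and neighborhood income.

3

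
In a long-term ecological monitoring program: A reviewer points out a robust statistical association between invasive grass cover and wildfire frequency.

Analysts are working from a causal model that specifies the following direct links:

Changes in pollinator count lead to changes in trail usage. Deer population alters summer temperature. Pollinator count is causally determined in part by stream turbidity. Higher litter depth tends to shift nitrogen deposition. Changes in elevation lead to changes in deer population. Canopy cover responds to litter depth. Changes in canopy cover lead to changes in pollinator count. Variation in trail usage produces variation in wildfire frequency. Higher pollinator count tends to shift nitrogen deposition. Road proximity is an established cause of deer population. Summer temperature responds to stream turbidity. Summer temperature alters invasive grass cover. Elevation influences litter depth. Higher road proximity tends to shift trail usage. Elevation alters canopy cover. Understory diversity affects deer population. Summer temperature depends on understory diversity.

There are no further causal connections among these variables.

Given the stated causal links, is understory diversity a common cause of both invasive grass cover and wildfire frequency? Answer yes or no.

no

Understory diversity has no stated causal path to wildfire frequency. A confounder must cause both variables, so understory diversity does not qualify.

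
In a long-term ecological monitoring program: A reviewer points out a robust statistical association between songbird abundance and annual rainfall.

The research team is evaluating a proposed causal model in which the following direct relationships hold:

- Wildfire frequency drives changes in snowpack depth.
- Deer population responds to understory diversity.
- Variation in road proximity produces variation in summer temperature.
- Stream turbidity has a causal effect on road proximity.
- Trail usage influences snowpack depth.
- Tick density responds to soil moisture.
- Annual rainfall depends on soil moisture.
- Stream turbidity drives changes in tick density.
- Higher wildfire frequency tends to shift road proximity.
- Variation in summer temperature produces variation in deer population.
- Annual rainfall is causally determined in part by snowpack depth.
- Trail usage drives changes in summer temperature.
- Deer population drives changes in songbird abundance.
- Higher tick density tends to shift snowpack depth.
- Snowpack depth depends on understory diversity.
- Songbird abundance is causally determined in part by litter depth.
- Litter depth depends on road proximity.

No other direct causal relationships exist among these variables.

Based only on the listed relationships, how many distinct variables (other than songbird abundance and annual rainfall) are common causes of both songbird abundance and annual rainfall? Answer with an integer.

4

The common causes are: stream turbidity (to songbird abundance via stream turbidity → road proximity → litter depth → songbird abundance; to annual rainfall via stream turbidity → tick density → snowpack depth → annual rainfall); trail usage (to songbird abundance via trail usage → summer temperature → deer population → songbird abundance; to annual rainfall via trail usage → snowpack depth → annual rainfall); understory diversity (to songbird abundance via understory diversity → deer population → songbird abundance; to annual rainfall via understory diversity → snowpack depth → annual rainfall); wildfire frequency (to songbird abundance via wildfire frequency → road proximity → litter depth → songbird abundance; to annual rainfall via wildfire frequency → snowpack depth → annual rainfall).
Every other variable lacks a causal path to at least one of songbird abundance and annual rainfall.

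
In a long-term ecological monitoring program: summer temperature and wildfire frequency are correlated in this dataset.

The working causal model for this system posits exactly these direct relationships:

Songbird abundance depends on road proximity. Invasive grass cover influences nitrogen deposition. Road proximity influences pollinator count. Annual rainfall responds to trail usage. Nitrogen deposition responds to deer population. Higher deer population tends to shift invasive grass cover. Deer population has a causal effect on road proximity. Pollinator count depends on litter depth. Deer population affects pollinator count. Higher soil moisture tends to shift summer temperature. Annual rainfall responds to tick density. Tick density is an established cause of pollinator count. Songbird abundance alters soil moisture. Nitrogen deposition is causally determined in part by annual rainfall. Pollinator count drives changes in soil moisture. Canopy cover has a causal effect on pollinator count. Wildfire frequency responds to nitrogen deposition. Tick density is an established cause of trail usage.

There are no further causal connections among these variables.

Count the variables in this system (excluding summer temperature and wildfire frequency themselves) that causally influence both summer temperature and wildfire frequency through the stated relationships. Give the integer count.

The common causes are: deer population (to summer temperature via deer population → pollinator count → soil moisture → summer temperature; to wildfire frequency via deer population → nitrogen deposition → wildfire frequency); tick density (to summer temperature via tick density → pollinator count → soil moisture → summer temperature; to wildfire frequency via tick density → annual rainfall → nitrogen deposition → wildfire frequency).
Every other variable lacks a causal path to at least one of summer temperature and wildfire frequency.

2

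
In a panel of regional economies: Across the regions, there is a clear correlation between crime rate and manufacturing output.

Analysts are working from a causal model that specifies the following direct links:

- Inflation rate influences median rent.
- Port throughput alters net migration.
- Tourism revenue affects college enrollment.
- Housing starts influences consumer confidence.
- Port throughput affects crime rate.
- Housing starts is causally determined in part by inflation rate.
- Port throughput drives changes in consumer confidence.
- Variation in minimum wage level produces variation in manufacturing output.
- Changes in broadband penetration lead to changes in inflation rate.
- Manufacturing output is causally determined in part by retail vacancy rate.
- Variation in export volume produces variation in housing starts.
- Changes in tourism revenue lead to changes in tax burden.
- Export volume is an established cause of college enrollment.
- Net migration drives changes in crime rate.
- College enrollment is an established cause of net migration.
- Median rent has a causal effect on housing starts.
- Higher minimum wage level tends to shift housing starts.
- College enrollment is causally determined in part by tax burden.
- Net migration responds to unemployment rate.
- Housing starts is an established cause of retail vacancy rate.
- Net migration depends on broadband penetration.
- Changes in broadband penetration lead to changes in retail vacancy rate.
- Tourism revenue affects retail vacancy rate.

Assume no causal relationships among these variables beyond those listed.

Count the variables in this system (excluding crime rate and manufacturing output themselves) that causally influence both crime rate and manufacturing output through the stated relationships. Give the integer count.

3

The common causes are: broadband penetration (to crime rate via broadband penetration → net migration → crime rate; to manufacturing output via broadband penetration → retail vacancy rate → manufacturing output); export volume (to crime rate via export volume → college enrollment → net migration → crime rate; to manufacturing output via export volume → housing starts → retail vacancy rate → manufacturing output); tourism revenue (to crime rate via tourism revenue → college enrollment → net migration → crime rate; to manufacturing output via tourism revenue → retail vacancy rate → manufacturing output).
Every other variable lacks a causal path to at least one of crime rate and manufacturing output.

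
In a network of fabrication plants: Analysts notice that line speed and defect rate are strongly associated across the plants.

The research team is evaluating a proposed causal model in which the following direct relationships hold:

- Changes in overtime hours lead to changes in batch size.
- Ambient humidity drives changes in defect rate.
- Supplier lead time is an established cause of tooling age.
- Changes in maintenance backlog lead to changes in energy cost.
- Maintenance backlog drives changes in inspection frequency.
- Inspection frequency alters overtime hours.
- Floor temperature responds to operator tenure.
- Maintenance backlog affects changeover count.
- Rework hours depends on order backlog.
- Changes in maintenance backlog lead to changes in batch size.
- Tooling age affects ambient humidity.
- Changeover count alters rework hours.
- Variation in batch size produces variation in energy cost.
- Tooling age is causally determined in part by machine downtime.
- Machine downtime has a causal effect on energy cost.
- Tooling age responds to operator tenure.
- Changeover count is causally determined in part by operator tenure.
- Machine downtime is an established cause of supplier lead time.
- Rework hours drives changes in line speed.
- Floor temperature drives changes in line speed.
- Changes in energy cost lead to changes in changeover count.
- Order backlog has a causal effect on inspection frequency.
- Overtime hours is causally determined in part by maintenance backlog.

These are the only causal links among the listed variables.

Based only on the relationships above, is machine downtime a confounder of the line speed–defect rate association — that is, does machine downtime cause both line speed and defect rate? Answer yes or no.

Machine downtime has a causal path to line speed (machine downtime → energy cost → changeover count → rework hours → line speed) and to defect rate (machine downtime → tooling age → ambient humidity → defect rate), so it is a common cause of both — a confounder.

yes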